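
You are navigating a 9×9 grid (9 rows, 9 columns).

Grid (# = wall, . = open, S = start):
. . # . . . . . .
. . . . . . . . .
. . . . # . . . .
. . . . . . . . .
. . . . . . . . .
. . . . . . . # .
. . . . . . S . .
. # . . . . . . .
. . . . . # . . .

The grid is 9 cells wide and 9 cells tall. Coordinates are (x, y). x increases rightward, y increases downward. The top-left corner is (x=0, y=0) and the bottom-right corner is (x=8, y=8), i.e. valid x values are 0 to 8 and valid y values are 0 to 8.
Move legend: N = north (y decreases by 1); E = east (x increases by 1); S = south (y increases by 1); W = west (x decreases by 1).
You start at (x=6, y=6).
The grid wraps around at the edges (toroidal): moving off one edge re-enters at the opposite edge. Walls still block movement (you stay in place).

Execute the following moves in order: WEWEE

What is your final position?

Answer: Final position: (x=7, y=6)

Derivation:
Start: (x=6, y=6)
  W (west): (x=6, y=6) -> (x=5, y=6)
  E (east): (x=5, y=6) -> (x=6, y=6)
  W (west): (x=6, y=6) -> (x=5, y=6)
  E (east): (x=5, y=6) -> (x=6, y=6)
  E (east): (x=6, y=6) -> (x=7, y=6)
Final: (x=7, y=6)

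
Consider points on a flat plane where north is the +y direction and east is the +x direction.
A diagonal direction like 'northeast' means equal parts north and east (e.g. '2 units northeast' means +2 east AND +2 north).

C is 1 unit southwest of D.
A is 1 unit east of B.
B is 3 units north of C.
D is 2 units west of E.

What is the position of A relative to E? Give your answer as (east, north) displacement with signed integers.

Answer: A is at (east=-2, north=2) relative to E.

Derivation:
Place E at the origin (east=0, north=0).
  D is 2 units west of E: delta (east=-2, north=+0); D at (east=-2, north=0).
  C is 1 unit southwest of D: delta (east=-1, north=-1); C at (east=-3, north=-1).
  B is 3 units north of C: delta (east=+0, north=+3); B at (east=-3, north=2).
  A is 1 unit east of B: delta (east=+1, north=+0); A at (east=-2, north=2).
Therefore A relative to E: (east=-2, north=2).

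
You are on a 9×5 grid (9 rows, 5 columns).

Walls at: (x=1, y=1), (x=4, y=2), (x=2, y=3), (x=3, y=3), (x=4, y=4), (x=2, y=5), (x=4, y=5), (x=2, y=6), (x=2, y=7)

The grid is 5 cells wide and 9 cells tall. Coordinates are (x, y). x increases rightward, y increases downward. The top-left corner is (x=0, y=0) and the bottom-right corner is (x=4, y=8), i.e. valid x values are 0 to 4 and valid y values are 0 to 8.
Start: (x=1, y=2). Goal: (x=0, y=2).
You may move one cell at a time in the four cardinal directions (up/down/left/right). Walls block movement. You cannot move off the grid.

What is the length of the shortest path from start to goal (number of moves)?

BFS from (x=1, y=2) until reaching (x=0, y=2):
  Distance 0: (x=1, y=2)
  Distance 1: (x=0, y=2), (x=2, y=2), (x=1, y=3)  <- goal reached here
One shortest path (1 moves): (x=1, y=2) -> (x=0, y=2)

Answer: Shortest path length: 1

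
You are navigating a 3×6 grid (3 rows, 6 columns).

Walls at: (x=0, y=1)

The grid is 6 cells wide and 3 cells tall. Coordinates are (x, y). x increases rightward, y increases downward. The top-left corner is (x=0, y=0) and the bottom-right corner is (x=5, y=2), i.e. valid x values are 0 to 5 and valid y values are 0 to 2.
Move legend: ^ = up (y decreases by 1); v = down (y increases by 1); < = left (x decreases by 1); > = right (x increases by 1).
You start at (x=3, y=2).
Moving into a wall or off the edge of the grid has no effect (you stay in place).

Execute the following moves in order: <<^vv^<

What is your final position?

Start: (x=3, y=2)
  < (left): (x=3, y=2) -> (x=2, y=2)
  < (left): (x=2, y=2) -> (x=1, y=2)
  ^ (up): (x=1, y=2) -> (x=1, y=1)
  v (down): (x=1, y=1) -> (x=1, y=2)
  v (down): blocked, stay at (x=1, y=2)
  ^ (up): (x=1, y=2) -> (x=1, y=1)
  < (left): blocked, stay at (x=1, y=1)
Final: (x=1, y=1)

Answer: Final position: (x=1, y=1)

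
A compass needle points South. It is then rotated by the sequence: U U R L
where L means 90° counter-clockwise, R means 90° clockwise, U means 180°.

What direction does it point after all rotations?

Answer: Final heading: South

Derivation:
Start: South
  U (U-turn (180°)) -> North
  U (U-turn (180°)) -> South
  R (right (90° clockwise)) -> West
  L (left (90° counter-clockwise)) -> South
Final: South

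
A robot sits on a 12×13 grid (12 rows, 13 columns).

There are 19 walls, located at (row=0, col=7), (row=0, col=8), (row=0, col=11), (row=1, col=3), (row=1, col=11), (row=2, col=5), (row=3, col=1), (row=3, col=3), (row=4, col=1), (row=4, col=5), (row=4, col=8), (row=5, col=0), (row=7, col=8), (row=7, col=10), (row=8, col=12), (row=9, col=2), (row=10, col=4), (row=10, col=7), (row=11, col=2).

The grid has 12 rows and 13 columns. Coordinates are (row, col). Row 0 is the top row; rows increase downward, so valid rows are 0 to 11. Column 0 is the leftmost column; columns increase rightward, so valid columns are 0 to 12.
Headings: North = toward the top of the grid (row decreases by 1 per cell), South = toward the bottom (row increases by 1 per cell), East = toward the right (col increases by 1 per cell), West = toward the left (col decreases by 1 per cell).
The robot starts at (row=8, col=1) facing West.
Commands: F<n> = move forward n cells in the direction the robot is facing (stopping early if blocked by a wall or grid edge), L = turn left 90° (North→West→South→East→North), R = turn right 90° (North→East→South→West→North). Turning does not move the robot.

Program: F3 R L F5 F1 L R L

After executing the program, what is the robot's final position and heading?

Answer: Final position: (row=8, col=0), facing South

Derivation:
Start: (row=8, col=1), facing West
  F3: move forward 1/3 (blocked), now at (row=8, col=0)
  R: turn right, now facing North
  L: turn left, now facing West
  F5: move forward 0/5 (blocked), now at (row=8, col=0)
  F1: move forward 0/1 (blocked), now at (row=8, col=0)
  L: turn left, now facing South
  R: turn right, now facing West
  L: turn left, now facing South
Final: (row=8, col=0), facing South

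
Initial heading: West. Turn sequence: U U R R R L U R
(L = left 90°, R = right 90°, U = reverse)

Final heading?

Start: West
  U (U-turn (180°)) -> East
  U (U-turn (180°)) -> West
  R (right (90° clockwise)) -> North
  R (right (90° clockwise)) -> East
  R (right (90° clockwise)) -> South
  L (left (90° counter-clockwise)) -> East
  U (U-turn (180°)) -> West
  R (right (90° clockwise)) -> North
Final: North

Answer: Final heading: North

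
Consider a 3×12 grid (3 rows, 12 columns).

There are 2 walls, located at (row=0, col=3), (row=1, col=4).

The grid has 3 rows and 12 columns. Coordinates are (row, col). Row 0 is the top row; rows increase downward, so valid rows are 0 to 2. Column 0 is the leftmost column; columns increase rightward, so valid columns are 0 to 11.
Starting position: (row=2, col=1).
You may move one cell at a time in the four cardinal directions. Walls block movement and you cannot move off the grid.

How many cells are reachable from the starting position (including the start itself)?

Answer: Reachable cells: 34

Derivation:
BFS flood-fill from (row=2, col=1):
  Distance 0: (row=2, col=1)
  Distance 1: (row=1, col=1), (row=2, col=0), (row=2, col=2)
  Distance 2: (row=0, col=1), (row=1, col=0), (row=1, col=2), (row=2, col=3)
  Distance 3: (row=0, col=0), (row=0, col=2), (row=1, col=3), (row=2, col=4)
  Distance 4: (row=2, col=5)
  Distance 5: (row=1, col=5), (row=2, col=6)
  Distance 6: (row=0, col=5), (row=1, col=6), (row=2, col=7)
  Distance 7: (row=0, col=4), (row=0, col=6), (row=1, col=7), (row=2, col=8)
  Distance 8: (row=0, col=7), (row=1, col=8), (row=2, col=9)
  Distance 9: (row=0, col=8), (row=1, col=9), (row=2, col=10)
  Distance 10: (row=0, col=9), (row=1, col=10), (row=2, col=11)
  Distance 11: (row=0, col=10), (row=1, col=11)
  Distance 12: (row=0, col=11)
Total reachable: 34 (grid has 34 open cells total)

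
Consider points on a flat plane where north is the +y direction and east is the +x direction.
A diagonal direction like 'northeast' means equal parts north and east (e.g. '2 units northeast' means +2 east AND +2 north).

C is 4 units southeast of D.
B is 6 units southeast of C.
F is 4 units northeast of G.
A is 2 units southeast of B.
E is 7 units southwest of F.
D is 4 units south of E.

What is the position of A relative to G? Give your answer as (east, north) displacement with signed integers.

Place G at the origin (east=0, north=0).
  F is 4 units northeast of G: delta (east=+4, north=+4); F at (east=4, north=4).
  E is 7 units southwest of F: delta (east=-7, north=-7); E at (east=-3, north=-3).
  D is 4 units south of E: delta (east=+0, north=-4); D at (east=-3, north=-7).
  C is 4 units southeast of D: delta (east=+4, north=-4); C at (east=1, north=-11).
  B is 6 units southeast of C: delta (east=+6, north=-6); B at (east=7, north=-17).
  A is 2 units southeast of B: delta (east=+2, north=-2); A at (east=9, north=-19).
Therefore A relative to G: (east=9, north=-19).

Answer: A is at (east=9, north=-19) relative to G.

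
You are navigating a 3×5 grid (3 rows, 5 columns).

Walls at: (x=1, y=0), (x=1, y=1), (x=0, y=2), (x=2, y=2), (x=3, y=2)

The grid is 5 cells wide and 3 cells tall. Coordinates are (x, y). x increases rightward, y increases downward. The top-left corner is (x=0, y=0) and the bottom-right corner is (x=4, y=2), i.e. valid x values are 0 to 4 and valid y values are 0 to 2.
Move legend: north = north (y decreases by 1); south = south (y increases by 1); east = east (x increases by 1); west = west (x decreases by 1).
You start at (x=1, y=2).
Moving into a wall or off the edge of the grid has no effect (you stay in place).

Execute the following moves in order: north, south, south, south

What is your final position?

Answer: Final position: (x=1, y=2)

Derivation:
Start: (x=1, y=2)
  north (north): blocked, stay at (x=1, y=2)
  [×3]south (south): blocked, stay at (x=1, y=2)
Final: (x=1, y=2)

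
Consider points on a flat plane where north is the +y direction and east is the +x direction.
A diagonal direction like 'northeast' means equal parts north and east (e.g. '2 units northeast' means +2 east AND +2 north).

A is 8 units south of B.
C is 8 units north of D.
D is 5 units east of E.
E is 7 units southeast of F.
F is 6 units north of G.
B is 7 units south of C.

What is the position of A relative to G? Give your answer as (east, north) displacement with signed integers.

Answer: A is at (east=12, north=-8) relative to G.

Derivation:
Place G at the origin (east=0, north=0).
  F is 6 units north of G: delta (east=+0, north=+6); F at (east=0, north=6).
  E is 7 units southeast of F: delta (east=+7, north=-7); E at (east=7, north=-1).
  D is 5 units east of E: delta (east=+5, north=+0); D at (east=12, north=-1).
  C is 8 units north of D: delta (east=+0, north=+8); C at (east=12, north=7).
  B is 7 units south of C: delta (east=+0, north=-7); B at (east=12, north=0).
  A is 8 units south of B: delta (east=+0, north=-8); A at (east=12, north=-8).
Therefore A relative to G: (east=12, north=-8).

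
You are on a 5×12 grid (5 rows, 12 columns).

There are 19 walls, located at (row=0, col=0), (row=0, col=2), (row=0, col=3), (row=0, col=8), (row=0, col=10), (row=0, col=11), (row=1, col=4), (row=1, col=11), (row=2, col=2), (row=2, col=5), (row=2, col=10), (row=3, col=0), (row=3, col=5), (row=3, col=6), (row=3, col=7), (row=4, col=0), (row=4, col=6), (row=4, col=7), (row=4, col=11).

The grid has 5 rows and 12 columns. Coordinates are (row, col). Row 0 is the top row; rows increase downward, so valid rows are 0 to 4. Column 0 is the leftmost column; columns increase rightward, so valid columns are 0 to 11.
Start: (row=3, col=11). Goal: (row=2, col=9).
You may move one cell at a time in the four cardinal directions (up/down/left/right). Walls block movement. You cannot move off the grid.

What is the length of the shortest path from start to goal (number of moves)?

Answer: Shortest path length: 3

Derivation:
BFS from (row=3, col=11) until reaching (row=2, col=9):
  Distance 0: (row=3, col=11)
  Distance 1: (row=2, col=11), (row=3, col=10)
  Distance 2: (row=3, col=9), (row=4, col=10)
  Distance 3: (row=2, col=9), (row=3, col=8), (row=4, col=9)  <- goal reached here
One shortest path (3 moves): (row=3, col=11) -> (row=3, col=10) -> (row=3, col=9) -> (row=2, col=9)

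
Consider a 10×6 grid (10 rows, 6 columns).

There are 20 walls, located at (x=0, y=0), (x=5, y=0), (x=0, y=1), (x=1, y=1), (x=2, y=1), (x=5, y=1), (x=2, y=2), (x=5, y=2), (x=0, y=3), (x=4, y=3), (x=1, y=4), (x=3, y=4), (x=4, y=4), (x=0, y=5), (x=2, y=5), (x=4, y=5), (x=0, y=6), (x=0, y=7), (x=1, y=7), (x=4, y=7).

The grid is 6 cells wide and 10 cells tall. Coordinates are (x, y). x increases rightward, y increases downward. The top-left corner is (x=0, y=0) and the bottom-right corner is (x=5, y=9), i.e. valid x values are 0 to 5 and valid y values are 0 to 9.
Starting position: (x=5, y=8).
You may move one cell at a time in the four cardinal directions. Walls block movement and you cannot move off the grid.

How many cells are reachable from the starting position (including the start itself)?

BFS flood-fill from (x=5, y=8):
  Distance 0: (x=5, y=8)
  Distance 1: (x=5, y=7), (x=4, y=8), (x=5, y=9)
  Distance 2: (x=5, y=6), (x=3, y=8), (x=4, y=9)
  Distance 3: (x=5, y=5), (x=4, y=6), (x=3, y=7), (x=2, y=8), (x=3, y=9)
  Distance 4: (x=5, y=4), (x=3, y=6), (x=2, y=7), (x=1, y=8), (x=2, y=9)
  Distance 5: (x=5, y=3), (x=3, y=5), (x=2, y=6), (x=0, y=8), (x=1, y=9)
  Distance 6: (x=1, y=6), (x=0, y=9)
  Distance 7: (x=1, y=5)
Total reachable: 25 (grid has 40 open cells total)

Answer: Reachable cells: 25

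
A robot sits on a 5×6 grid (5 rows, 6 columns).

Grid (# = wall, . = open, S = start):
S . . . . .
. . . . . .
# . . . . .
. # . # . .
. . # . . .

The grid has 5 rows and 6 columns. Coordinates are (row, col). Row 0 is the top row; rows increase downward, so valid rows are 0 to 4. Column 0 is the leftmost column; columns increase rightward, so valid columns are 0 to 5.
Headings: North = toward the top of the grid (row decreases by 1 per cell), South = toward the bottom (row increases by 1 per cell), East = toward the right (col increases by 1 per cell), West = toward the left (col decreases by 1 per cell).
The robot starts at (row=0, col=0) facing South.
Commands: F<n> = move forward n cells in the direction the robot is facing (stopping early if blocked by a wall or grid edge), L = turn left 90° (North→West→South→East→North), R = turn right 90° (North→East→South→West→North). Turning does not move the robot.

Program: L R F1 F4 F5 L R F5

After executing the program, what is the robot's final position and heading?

Answer: Final position: (row=1, col=0), facing South

Derivation:
Start: (row=0, col=0), facing South
  L: turn left, now facing East
  R: turn right, now facing South
  F1: move forward 1, now at (row=1, col=0)
  F4: move forward 0/4 (blocked), now at (row=1, col=0)
  F5: move forward 0/5 (blocked), now at (row=1, col=0)
  L: turn left, now facing East
  R: turn right, now facing South
  F5: move forward 0/5 (blocked), now at (row=1, col=0)
Final: (row=1, col=0), facing South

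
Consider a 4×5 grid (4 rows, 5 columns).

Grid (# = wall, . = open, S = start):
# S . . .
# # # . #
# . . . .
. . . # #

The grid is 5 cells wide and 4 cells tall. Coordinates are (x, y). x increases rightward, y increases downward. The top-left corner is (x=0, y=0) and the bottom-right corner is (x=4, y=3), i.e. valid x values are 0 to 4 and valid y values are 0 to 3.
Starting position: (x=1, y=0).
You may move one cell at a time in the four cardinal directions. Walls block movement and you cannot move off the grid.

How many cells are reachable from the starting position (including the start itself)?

BFS flood-fill from (x=1, y=0):
  Distance 0: (x=1, y=0)
  Distance 1: (x=2, y=0)
  Distance 2: (x=3, y=0)
  Distance 3: (x=4, y=0), (x=3, y=1)
  Distance 4: (x=3, y=2)
  Distance 5: (x=2, y=2), (x=4, y=2)
  Distance 6: (x=1, y=2), (x=2, y=3)
  Distance 7: (x=1, y=3)
  Distance 8: (x=0, y=3)
Total reachable: 12 (grid has 12 open cells total)

Answer: Reachable cells: 12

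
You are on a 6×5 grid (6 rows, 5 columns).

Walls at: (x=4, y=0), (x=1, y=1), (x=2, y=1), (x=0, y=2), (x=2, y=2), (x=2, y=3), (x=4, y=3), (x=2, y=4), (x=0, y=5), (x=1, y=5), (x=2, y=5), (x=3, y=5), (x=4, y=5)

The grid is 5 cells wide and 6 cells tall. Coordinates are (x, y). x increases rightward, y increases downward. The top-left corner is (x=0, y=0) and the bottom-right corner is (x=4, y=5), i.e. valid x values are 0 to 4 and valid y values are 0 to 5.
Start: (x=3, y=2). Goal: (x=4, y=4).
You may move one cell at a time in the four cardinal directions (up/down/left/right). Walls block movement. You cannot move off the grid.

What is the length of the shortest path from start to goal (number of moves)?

Answer: Shortest path length: 3

Derivation:
BFS from (x=3, y=2) until reaching (x=4, y=4):
  Distance 0: (x=3, y=2)
  Distance 1: (x=3, y=1), (x=4, y=2), (x=3, y=3)
  Distance 2: (x=3, y=0), (x=4, y=1), (x=3, y=4)
  Distance 3: (x=2, y=0), (x=4, y=4)  <- goal reached here
One shortest path (3 moves): (x=3, y=2) -> (x=3, y=3) -> (x=3, y=4) -> (x=4, y=4)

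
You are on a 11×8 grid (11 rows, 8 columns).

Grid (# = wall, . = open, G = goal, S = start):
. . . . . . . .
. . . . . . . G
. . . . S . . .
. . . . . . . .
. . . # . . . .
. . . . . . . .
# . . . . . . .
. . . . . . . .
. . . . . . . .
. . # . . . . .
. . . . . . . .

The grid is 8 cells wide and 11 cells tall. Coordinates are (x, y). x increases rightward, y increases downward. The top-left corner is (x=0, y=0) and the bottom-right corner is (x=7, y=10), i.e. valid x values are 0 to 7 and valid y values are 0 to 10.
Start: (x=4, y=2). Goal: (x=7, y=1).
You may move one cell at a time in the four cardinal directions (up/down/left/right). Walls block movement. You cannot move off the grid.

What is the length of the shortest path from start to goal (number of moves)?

Answer: Shortest path length: 4

Derivation:
BFS from (x=4, y=2) until reaching (x=7, y=1):
  Distance 0: (x=4, y=2)
  Distance 1: (x=4, y=1), (x=3, y=2), (x=5, y=2), (x=4, y=3)
  Distance 2: (x=4, y=0), (x=3, y=1), (x=5, y=1), (x=2, y=2), (x=6, y=2), (x=3, y=3), (x=5, y=3), (x=4, y=4)
  Distance 3: (x=3, y=0), (x=5, y=0), (x=2, y=1), (x=6, y=1), (x=1, y=2), (x=7, y=2), (x=2, y=3), (x=6, y=3), (x=5, y=4), (x=4, y=5)
  Distance 4: (x=2, y=0), (x=6, y=0), (x=1, y=1), (x=7, y=1), (x=0, y=2), (x=1, y=3), (x=7, y=3), (x=2, y=4), (x=6, y=4), (x=3, y=5), (x=5, y=5), (x=4, y=6)  <- goal reached here
One shortest path (4 moves): (x=4, y=2) -> (x=5, y=2) -> (x=6, y=2) -> (x=7, y=2) -> (x=7, y=1)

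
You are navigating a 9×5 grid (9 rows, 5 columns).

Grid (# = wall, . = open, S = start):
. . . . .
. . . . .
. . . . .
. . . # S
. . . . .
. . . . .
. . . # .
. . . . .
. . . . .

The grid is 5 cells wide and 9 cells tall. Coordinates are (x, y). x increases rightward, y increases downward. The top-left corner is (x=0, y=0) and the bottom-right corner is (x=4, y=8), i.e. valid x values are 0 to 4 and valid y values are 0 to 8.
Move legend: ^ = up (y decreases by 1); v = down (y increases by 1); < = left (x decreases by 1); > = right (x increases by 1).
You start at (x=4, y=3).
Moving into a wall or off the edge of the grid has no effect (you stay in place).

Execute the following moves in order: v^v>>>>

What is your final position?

Start: (x=4, y=3)
  v (down): (x=4, y=3) -> (x=4, y=4)
  ^ (up): (x=4, y=4) -> (x=4, y=3)
  v (down): (x=4, y=3) -> (x=4, y=4)
  [×4]> (right): blocked, stay at (x=4, y=4)
Final: (x=4, y=4)

Answer: Final position: (x=4, y=4)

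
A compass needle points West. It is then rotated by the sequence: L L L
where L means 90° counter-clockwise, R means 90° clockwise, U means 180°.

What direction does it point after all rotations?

Start: West
  L (left (90° counter-clockwise)) -> South
  L (left (90° counter-clockwise)) -> East
  L (left (90° counter-clockwise)) -> North
Final: North

Answer: Final heading: North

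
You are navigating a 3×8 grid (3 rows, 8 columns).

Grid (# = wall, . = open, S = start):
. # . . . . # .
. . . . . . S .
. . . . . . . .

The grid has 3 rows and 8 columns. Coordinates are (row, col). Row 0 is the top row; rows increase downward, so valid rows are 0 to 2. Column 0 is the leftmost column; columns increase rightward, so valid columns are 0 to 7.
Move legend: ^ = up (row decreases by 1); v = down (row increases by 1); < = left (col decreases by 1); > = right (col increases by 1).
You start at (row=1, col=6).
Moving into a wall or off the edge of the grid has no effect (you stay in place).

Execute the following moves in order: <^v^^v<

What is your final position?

Answer: Final position: (row=1, col=4)

Derivation:
Start: (row=1, col=6)
  < (left): (row=1, col=6) -> (row=1, col=5)
  ^ (up): (row=1, col=5) -> (row=0, col=5)
  v (down): (row=0, col=5) -> (row=1, col=5)
  ^ (up): (row=1, col=5) -> (row=0, col=5)
  ^ (up): blocked, stay at (row=0, col=5)
  v (down): (row=0, col=5) -> (row=1, col=5)
  < (left): (row=1, col=5) -> (row=1, col=4)
Final: (row=1, col=4)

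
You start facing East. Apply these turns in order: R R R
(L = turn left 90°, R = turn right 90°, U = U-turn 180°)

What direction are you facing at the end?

Answer: Final heading: North

Derivation:
Start: East
  R (right (90° clockwise)) -> South
  R (right (90° clockwise)) -> West
  R (right (90° clockwise)) -> North
Final: North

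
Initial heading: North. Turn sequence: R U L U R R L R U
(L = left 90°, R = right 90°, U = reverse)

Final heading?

Answer: Final heading: North

Derivation:
Start: North
  R (right (90° clockwise)) -> East
  U (U-turn (180°)) -> West
  L (left (90° counter-clockwise)) -> South
  U (U-turn (180°)) -> North
  R (right (90° clockwise)) -> East
  R (right (90° clockwise)) -> South
  L (left (90° counter-clockwise)) -> East
  R (right (90° clockwise)) -> South
  U (U-turn (180°)) -> North
Final: North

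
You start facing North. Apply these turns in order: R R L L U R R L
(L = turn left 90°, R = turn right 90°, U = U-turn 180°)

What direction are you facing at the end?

Answer: Final heading: West

Derivation:
Start: North
  R (right (90° clockwise)) -> East
  R (right (90° clockwise)) -> South
  L (left (90° counter-clockwise)) -> East
  L (left (90° counter-clockwise)) -> North
  U (U-turn (180°)) -> South
  R (right (90° clockwise)) -> West
  R (right (90° clockwise)) -> North
  L (left (90° counter-clockwise)) -> West
Final: West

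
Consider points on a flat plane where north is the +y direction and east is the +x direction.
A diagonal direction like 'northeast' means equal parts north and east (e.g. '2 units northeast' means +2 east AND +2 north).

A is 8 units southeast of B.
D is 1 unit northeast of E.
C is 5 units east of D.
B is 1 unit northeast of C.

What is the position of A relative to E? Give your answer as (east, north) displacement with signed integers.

Place E at the origin (east=0, north=0).
  D is 1 unit northeast of E: delta (east=+1, north=+1); D at (east=1, north=1).
  C is 5 units east of D: delta (east=+5, north=+0); C at (east=6, north=1).
  B is 1 unit northeast of C: delta (east=+1, north=+1); B at (east=7, north=2).
  A is 8 units southeast of B: delta (east=+8, north=-8); A at (east=15, north=-6).
Therefore A relative to E: (east=15, north=-6).

Answer: A is at (east=15, north=-6) relative to E.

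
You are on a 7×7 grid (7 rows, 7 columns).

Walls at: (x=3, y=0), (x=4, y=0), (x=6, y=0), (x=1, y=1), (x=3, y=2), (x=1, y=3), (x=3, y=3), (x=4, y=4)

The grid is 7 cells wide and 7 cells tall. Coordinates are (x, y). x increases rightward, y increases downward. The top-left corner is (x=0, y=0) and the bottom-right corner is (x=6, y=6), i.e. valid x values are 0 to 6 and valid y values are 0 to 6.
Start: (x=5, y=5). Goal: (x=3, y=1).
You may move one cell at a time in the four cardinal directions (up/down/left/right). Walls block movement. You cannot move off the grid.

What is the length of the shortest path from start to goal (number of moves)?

BFS from (x=5, y=5) until reaching (x=3, y=1):
  Distance 0: (x=5, y=5)
  Distance 1: (x=5, y=4), (x=4, y=5), (x=6, y=5), (x=5, y=6)
  Distance 2: (x=5, y=3), (x=6, y=4), (x=3, y=5), (x=4, y=6), (x=6, y=6)
  Distance 3: (x=5, y=2), (x=4, y=3), (x=6, y=3), (x=3, y=4), (x=2, y=5), (x=3, y=6)
  Distance 4: (x=5, y=1), (x=4, y=2), (x=6, y=2), (x=2, y=4), (x=1, y=5), (x=2, y=6)
  Distance 5: (x=5, y=0), (x=4, y=1), (x=6, y=1), (x=2, y=3), (x=1, y=4), (x=0, y=5), (x=1, y=6)
  Distance 6: (x=3, y=1), (x=2, y=2), (x=0, y=4), (x=0, y=6)  <- goal reached here
One shortest path (6 moves): (x=5, y=5) -> (x=5, y=4) -> (x=5, y=3) -> (x=4, y=3) -> (x=4, y=2) -> (x=4, y=1) -> (x=3, y=1)

Answer: Shortest path length: 6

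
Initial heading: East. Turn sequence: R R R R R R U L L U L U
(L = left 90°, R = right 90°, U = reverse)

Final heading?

Answer: Final heading: South

Derivation:
Start: East
  R (right (90° clockwise)) -> South
  R (right (90° clockwise)) -> West
  R (right (90° clockwise)) -> North
  R (right (90° clockwise)) -> East
  R (right (90° clockwise)) -> South
  R (right (90° clockwise)) -> West
  U (U-turn (180°)) -> East
  L (left (90° counter-clockwise)) -> North
  L (left (90° counter-clockwise)) -> West
  U (U-turn (180°)) -> East
  L (left (90° counter-clockwise)) -> North
  U (U-turn (180°)) -> South
Final: South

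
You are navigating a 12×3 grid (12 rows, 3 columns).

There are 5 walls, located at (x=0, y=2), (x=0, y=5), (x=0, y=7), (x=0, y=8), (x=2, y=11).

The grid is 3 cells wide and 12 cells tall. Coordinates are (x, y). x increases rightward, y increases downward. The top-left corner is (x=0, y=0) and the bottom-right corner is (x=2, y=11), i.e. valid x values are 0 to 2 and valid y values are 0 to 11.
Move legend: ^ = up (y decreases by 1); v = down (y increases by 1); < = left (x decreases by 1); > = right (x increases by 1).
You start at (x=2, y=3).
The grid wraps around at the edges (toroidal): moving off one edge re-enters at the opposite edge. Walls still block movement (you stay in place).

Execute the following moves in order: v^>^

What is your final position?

Answer: Final position: (x=0, y=3)

Derivation:
Start: (x=2, y=3)
  v (down): (x=2, y=3) -> (x=2, y=4)
  ^ (up): (x=2, y=4) -> (x=2, y=3)
  > (right): (x=2, y=3) -> (x=0, y=3)
  ^ (up): blocked, stay at (x=0, y=3)
Final: (x=0, y=3)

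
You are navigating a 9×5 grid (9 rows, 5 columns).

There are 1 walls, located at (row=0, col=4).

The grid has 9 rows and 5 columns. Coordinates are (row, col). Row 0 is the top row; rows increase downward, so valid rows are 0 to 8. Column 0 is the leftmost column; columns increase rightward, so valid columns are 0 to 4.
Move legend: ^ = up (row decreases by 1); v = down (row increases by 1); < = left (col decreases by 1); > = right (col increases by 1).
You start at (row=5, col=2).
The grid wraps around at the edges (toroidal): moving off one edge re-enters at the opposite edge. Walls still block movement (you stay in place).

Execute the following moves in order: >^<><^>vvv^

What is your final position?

Start: (row=5, col=2)
  > (right): (row=5, col=2) -> (row=5, col=3)
  ^ (up): (row=5, col=3) -> (row=4, col=3)
  < (left): (row=4, col=3) -> (row=4, col=2)
  > (right): (row=4, col=2) -> (row=4, col=3)
  < (left): (row=4, col=3) -> (row=4, col=2)
  ^ (up): (row=4, col=2) -> (row=3, col=2)
  > (right): (row=3, col=2) -> (row=3, col=3)
  v (down): (row=3, col=3) -> (row=4, col=3)
  v (down): (row=4, col=3) -> (row=5, col=3)
  v (down): (row=5, col=3) -> (row=6, col=3)
  ^ (up): (row=6, col=3) -> (row=5, col=3)
Final: (row=5, col=3)

Answer: Final position: (row=5, col=3)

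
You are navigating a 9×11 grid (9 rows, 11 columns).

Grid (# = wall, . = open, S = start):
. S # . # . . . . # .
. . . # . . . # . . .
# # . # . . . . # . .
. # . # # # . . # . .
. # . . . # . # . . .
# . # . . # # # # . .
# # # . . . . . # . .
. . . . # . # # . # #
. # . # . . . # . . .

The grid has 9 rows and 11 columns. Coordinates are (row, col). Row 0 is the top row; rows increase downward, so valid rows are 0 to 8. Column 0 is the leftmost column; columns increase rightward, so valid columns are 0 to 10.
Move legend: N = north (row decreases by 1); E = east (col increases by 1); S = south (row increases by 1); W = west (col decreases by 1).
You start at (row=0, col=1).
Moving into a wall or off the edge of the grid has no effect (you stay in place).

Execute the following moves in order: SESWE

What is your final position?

Start: (row=0, col=1)
  S (south): (row=0, col=1) -> (row=1, col=1)
  E (east): (row=1, col=1) -> (row=1, col=2)
  S (south): (row=1, col=2) -> (row=2, col=2)
  W (west): blocked, stay at (row=2, col=2)
  E (east): blocked, stay at (row=2, col=2)
Final: (row=2, col=2)

Answer: Final position: (row=2, col=2)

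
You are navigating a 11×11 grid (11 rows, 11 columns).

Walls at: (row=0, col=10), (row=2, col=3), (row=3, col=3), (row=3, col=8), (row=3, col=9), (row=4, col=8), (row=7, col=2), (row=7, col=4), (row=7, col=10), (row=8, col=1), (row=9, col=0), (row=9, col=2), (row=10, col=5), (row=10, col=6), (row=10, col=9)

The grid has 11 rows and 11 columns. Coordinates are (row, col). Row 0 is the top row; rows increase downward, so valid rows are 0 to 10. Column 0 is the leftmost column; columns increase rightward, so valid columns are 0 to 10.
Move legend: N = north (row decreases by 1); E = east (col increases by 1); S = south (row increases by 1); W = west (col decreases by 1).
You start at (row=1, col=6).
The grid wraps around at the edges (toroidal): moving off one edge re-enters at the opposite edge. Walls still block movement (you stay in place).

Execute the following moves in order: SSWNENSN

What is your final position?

Answer: Final position: (row=1, col=6)

Derivation:
Start: (row=1, col=6)
  S (south): (row=1, col=6) -> (row=2, col=6)
  S (south): (row=2, col=6) -> (row=3, col=6)
  W (west): (row=3, col=6) -> (row=3, col=5)
  N (north): (row=3, col=5) -> (row=2, col=5)
  E (east): (row=2, col=5) -> (row=2, col=6)
  N (north): (row=2, col=6) -> (row=1, col=6)
  S (south): (row=1, col=6) -> (row=2, col=6)
  N (north): (row=2, col=6) -> (row=1, col=6)
Final: (row=1, col=6)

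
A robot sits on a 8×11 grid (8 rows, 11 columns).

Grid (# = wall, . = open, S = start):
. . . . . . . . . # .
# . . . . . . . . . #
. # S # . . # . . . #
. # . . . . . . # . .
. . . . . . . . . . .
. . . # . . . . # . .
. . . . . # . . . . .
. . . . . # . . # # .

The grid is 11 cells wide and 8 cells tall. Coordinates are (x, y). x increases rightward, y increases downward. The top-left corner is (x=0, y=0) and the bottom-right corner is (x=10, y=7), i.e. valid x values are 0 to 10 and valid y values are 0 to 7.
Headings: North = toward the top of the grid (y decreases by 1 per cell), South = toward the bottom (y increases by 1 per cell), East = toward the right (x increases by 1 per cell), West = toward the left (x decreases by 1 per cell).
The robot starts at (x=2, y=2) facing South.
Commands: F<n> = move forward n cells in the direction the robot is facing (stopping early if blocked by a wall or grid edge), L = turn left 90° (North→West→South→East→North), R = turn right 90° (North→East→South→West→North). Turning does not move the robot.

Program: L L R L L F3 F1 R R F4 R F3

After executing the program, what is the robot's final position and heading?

Start: (x=2, y=2), facing South
  L: turn left, now facing East
  L: turn left, now facing North
  R: turn right, now facing East
  L: turn left, now facing North
  L: turn left, now facing West
  F3: move forward 0/3 (blocked), now at (x=2, y=2)
  F1: move forward 0/1 (blocked), now at (x=2, y=2)
  R: turn right, now facing North
  R: turn right, now facing East
  F4: move forward 0/4 (blocked), now at (x=2, y=2)
  R: turn right, now facing South
  F3: move forward 3, now at (x=2, y=5)
Final: (x=2, y=5), facing South

Answer: Final position: (x=2, y=5), facing South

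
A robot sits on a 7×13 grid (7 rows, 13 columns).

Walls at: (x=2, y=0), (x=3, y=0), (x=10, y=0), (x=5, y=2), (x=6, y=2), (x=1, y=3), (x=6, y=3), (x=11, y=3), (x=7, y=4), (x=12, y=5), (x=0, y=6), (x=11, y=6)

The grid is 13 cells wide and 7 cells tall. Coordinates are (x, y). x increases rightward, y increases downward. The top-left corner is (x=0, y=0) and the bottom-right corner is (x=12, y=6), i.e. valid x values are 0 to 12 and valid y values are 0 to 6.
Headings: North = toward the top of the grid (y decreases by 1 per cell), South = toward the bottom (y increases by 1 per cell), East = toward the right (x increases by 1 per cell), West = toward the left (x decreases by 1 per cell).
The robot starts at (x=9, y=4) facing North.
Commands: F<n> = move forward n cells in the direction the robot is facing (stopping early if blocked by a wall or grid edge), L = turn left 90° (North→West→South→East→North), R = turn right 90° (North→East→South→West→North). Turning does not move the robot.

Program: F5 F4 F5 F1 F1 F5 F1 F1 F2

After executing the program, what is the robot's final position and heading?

Answer: Final position: (x=9, y=0), facing North

Derivation:
Start: (x=9, y=4), facing North
  F5: move forward 4/5 (blocked), now at (x=9, y=0)
  F4: move forward 0/4 (blocked), now at (x=9, y=0)
  F5: move forward 0/5 (blocked), now at (x=9, y=0)
  F1: move forward 0/1 (blocked), now at (x=9, y=0)
  F1: move forward 0/1 (blocked), now at (x=9, y=0)
  F5: move forward 0/5 (blocked), now at (x=9, y=0)
  F1: move forward 0/1 (blocked), now at (x=9, y=0)
  F1: move forward 0/1 (blocked), now at (x=9, y=0)
  F2: move forward 0/2 (blocked), now at (x=9, y=0)
Final: (x=9, y=0), facing North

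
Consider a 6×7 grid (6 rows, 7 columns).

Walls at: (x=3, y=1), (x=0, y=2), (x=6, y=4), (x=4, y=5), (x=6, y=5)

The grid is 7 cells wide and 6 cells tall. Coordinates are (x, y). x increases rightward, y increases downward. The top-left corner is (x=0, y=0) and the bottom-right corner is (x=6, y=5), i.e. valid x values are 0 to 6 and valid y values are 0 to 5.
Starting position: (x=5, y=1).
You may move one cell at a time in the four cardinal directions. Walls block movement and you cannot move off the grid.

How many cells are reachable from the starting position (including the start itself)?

Answer: Reachable cells: 37

Derivation:
BFS flood-fill from (x=5, y=1):
  Distance 0: (x=5, y=1)
  Distance 1: (x=5, y=0), (x=4, y=1), (x=6, y=1), (x=5, y=2)
  Distance 2: (x=4, y=0), (x=6, y=0), (x=4, y=2), (x=6, y=2), (x=5, y=3)
  Distance 3: (x=3, y=0), (x=3, y=2), (x=4, y=3), (x=6, y=3), (x=5, y=4)
  Distance 4: (x=2, y=0), (x=2, y=2), (x=3, y=3), (x=4, y=4), (x=5, y=5)
  Distance 5: (x=1, y=0), (x=2, y=1), (x=1, y=2), (x=2, y=3), (x=3, y=4)
  Distance 6: (x=0, y=0), (x=1, y=1), (x=1, y=3), (x=2, y=4), (x=3, y=5)
  Distance 7: (x=0, y=1), (x=0, y=3), (x=1, y=4), (x=2, y=5)
  Distance 8: (x=0, y=4), (x=1, y=5)
  Distance 9: (x=0, y=5)
Total reachable: 37 (grid has 37 open cells total)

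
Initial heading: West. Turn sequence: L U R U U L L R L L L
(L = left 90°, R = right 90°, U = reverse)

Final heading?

Answer: Final heading: East

Derivation:
Start: West
  L (left (90° counter-clockwise)) -> South
  U (U-turn (180°)) -> North
  R (right (90° clockwise)) -> East
  U (U-turn (180°)) -> West
  U (U-turn (180°)) -> East
  L (left (90° counter-clockwise)) -> North
  L (left (90° counter-clockwise)) -> West
  R (right (90° clockwise)) -> North
  L (left (90° counter-clockwise)) -> West
  L (left (90° counter-clockwise)) -> South
  L (left (90° counter-clockwise)) -> East
Final: East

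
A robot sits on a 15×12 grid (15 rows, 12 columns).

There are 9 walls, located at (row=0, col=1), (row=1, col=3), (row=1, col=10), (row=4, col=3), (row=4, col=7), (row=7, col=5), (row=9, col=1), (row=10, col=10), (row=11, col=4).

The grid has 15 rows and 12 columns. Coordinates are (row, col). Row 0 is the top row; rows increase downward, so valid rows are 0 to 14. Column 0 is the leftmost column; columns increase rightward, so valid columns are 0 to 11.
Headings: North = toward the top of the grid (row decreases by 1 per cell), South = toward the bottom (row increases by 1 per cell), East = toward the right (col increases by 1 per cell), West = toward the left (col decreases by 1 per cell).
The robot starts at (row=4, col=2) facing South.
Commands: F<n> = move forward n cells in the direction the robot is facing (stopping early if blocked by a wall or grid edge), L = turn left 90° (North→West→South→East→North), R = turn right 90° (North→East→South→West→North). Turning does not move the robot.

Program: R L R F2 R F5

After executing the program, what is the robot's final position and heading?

Answer: Final position: (row=0, col=0), facing North

Derivation:
Start: (row=4, col=2), facing South
  R: turn right, now facing West
  L: turn left, now facing South
  R: turn right, now facing West
  F2: move forward 2, now at (row=4, col=0)
  R: turn right, now facing North
  F5: move forward 4/5 (blocked), now at (row=0, col=0)
Final: (row=0, col=0), facing North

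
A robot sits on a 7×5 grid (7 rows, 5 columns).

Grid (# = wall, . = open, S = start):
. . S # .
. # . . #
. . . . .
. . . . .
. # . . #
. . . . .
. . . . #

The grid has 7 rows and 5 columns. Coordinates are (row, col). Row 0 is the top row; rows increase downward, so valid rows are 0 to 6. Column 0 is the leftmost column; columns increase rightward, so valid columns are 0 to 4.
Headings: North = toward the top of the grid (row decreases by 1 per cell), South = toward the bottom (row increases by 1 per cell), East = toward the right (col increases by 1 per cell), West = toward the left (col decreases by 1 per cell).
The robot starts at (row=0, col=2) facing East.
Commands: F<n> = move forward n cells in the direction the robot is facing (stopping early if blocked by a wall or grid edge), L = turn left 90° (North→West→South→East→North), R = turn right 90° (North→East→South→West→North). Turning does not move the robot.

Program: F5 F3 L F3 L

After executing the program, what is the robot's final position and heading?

Start: (row=0, col=2), facing East
  F5: move forward 0/5 (blocked), now at (row=0, col=2)
  F3: move forward 0/3 (blocked), now at (row=0, col=2)
  L: turn left, now facing North
  F3: move forward 0/3 (blocked), now at (row=0, col=2)
  L: turn left, now facing West
Final: (row=0, col=2), facing West

Answer: Final position: (row=0, col=2), facing West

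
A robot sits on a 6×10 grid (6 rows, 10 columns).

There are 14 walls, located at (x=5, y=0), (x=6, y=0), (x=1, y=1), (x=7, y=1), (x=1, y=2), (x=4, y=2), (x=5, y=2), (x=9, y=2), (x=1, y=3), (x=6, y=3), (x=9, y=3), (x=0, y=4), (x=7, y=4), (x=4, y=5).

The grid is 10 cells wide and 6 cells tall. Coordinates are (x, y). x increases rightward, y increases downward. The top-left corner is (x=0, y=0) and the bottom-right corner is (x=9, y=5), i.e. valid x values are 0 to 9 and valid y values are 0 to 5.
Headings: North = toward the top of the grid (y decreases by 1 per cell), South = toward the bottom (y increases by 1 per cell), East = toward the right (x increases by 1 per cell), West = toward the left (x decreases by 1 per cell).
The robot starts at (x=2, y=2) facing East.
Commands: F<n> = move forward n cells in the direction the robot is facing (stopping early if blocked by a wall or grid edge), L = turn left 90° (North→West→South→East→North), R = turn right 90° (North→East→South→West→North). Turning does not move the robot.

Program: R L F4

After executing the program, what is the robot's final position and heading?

Start: (x=2, y=2), facing East
  R: turn right, now facing South
  L: turn left, now facing East
  F4: move forward 1/4 (blocked), now at (x=3, y=2)
Final: (x=3, y=2), facing East

Answer: Final position: (x=3, y=2), facing East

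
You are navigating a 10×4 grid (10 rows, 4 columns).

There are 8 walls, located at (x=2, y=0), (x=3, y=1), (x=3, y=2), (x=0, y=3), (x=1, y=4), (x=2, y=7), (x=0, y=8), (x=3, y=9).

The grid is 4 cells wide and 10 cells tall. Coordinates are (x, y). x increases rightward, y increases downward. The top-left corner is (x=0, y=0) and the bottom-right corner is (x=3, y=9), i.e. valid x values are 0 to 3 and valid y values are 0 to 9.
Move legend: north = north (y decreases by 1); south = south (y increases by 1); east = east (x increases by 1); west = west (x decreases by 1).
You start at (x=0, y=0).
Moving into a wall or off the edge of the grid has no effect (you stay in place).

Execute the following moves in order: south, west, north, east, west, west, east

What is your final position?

Answer: Final position: (x=1, y=0)

Derivation:
Start: (x=0, y=0)
  south (south): (x=0, y=0) -> (x=0, y=1)
  west (west): blocked, stay at (x=0, y=1)
  north (north): (x=0, y=1) -> (x=0, y=0)
  east (east): (x=0, y=0) -> (x=1, y=0)
  west (west): (x=1, y=0) -> (x=0, y=0)
  west (west): blocked, stay at (x=0, y=0)
  east (east): (x=0, y=0) -> (x=1, y=0)
Final: (x=1, y=0)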